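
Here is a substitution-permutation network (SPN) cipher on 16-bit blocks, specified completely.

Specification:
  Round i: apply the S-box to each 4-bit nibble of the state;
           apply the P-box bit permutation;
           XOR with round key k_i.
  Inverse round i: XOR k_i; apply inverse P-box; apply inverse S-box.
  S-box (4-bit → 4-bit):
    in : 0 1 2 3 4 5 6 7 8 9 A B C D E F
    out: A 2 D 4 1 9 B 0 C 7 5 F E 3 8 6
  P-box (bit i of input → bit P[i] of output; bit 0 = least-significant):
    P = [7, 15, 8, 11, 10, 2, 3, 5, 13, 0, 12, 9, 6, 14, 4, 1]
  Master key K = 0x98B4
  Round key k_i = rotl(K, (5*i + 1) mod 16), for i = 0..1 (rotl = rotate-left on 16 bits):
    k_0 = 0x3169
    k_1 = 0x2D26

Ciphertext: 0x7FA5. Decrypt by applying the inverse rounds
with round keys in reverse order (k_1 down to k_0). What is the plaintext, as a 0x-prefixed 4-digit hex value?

s_0 = ciphertext = 0x7FA5
s_1 = InvRound(s_0, k_1) = 0x0C74
s_2 = InvRound(s_1, k_0) = 0x3998

0x3998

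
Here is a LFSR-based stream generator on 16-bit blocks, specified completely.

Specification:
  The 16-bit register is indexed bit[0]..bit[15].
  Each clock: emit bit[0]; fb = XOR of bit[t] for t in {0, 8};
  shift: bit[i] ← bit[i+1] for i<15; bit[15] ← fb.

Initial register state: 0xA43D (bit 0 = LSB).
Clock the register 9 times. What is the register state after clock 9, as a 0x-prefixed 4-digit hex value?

0xCCD2

reg_0 = 0xA43D
clock 1: out=1, reg = 0xD21E
clock 2: out=0, reg = 0x690F
clock 3: out=1, reg = 0x3487
clock 4: out=1, reg = 0x9A43
clock 5: out=1, reg = 0xCD21
clock 6: out=1, reg = 0x6690
clock 7: out=0, reg = 0x3348
clock 8: out=0, reg = 0x99A4
clock 9: out=0, reg = 0xCCD2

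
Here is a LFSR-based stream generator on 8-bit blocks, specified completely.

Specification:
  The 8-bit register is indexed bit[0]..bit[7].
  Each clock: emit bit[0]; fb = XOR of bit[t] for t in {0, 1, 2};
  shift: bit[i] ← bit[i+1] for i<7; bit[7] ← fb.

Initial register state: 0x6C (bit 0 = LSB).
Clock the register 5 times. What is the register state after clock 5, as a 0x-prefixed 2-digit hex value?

0x0B

reg_0 = 0x6C
clock 1: out=0, reg = 0xB6
clock 2: out=0, reg = 0x5B
clock 3: out=1, reg = 0x2D
clock 4: out=1, reg = 0x16
clock 5: out=0, reg = 0x0B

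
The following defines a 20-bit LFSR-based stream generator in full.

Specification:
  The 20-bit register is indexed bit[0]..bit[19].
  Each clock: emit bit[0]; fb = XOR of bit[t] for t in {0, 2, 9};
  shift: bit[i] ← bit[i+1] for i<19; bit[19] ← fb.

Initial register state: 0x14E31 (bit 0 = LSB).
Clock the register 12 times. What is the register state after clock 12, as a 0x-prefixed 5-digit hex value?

reg_0 = 0x14E31
clock 1: out=1, reg = 0x0A718
clock 2: out=0, reg = 0x8538C
clock 3: out=0, reg = 0x429C6
clock 4: out=0, reg = 0xA14E3
clock 5: out=1, reg = 0xD0A71
clock 6: out=1, reg = 0x68538
clock 7: out=0, reg = 0x3429C
clock 8: out=0, reg = 0x1A14E
clock 9: out=0, reg = 0x8D0A7
clock 10: out=1, reg = 0x46853
clock 11: out=1, reg = 0xA3429
clock 12: out=1, reg = 0xD1A14

0xD1A14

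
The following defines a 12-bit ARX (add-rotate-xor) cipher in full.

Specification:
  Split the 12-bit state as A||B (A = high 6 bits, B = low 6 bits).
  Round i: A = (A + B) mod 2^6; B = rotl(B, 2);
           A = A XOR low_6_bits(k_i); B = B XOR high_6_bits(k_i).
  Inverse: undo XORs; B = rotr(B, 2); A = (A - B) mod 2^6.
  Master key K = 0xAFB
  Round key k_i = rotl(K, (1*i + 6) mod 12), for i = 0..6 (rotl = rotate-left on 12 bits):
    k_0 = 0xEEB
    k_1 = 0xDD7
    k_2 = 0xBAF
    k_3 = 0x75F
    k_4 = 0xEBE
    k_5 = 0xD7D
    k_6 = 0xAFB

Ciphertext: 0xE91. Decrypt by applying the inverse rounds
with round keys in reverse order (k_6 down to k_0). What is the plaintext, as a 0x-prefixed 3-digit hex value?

s_0 = ciphertext = 0xE91
s_1 = InvRound(s_0, k_6) = 0x4EE
s_2 = InvRound(s_1, k_5) = 0xE36
s_3 = InvRound(s_2, k_4) = 0x0C3
s_4 = InvRound(s_3, k_3) = 0xD67
s_5 = InvRound(s_4, k_2) = 0x212
s_6 = InvRound(s_5, k_1) = 0x199
s_7 = InvRound(s_6, k_0) = 0x168

0x168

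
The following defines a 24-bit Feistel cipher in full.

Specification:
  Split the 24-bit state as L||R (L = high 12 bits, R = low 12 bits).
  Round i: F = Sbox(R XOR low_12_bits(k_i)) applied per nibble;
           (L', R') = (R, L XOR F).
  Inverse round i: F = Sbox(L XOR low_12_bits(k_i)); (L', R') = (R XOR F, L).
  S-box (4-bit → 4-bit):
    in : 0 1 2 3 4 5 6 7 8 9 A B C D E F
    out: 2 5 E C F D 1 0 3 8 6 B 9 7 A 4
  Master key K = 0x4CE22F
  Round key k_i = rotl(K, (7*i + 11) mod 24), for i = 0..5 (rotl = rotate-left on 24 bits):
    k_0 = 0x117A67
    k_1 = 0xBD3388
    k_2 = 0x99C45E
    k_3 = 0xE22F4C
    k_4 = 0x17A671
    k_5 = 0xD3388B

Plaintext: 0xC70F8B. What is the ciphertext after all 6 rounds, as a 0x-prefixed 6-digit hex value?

0x77F9A1

s_0 = plaintext = 0xC70F8B
s_1 = Round(s_0, k_0) = 0xF8B1D9
s_2 = Round(s_1, k_1) = 0x1D915E
s_3 = Round(s_2, k_2) = 0x15ECFB
s_4 = Round(s_3, k_3) = 0xCFBDEE
s_5 = Round(s_4, k_4) = 0xDEE77F
s_6 = Round(s_5, k_5) = 0x77F9A1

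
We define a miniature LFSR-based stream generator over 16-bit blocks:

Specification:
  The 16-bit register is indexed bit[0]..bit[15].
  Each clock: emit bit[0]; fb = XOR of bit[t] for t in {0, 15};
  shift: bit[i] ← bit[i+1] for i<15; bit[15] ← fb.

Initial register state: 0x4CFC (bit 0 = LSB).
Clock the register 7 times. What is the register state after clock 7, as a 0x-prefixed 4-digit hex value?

0xA899

reg_0 = 0x4CFC
clock 1: out=0, reg = 0x267E
clock 2: out=0, reg = 0x133F
clock 3: out=1, reg = 0x899F
clock 4: out=1, reg = 0x44CF
clock 5: out=1, reg = 0xA267
clock 6: out=1, reg = 0x5133
clock 7: out=1, reg = 0xA899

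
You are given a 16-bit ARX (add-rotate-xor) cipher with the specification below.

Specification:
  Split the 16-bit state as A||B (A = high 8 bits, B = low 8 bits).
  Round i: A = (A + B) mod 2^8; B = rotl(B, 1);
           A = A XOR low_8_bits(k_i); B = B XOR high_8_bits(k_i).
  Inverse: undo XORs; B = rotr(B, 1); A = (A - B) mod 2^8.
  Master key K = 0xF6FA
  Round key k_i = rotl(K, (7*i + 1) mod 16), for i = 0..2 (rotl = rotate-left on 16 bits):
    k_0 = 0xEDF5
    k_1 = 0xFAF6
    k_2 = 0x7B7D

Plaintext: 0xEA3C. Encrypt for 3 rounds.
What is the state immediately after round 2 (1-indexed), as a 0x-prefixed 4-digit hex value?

s_0 = plaintext = 0xEA3C
s_1 = Round(s_0, k_0) = 0xD395
s_2 = Round(s_1, k_1) = 0x9ED1
s_3 = Round(s_2, k_2) = 0x12D8

0x9ED1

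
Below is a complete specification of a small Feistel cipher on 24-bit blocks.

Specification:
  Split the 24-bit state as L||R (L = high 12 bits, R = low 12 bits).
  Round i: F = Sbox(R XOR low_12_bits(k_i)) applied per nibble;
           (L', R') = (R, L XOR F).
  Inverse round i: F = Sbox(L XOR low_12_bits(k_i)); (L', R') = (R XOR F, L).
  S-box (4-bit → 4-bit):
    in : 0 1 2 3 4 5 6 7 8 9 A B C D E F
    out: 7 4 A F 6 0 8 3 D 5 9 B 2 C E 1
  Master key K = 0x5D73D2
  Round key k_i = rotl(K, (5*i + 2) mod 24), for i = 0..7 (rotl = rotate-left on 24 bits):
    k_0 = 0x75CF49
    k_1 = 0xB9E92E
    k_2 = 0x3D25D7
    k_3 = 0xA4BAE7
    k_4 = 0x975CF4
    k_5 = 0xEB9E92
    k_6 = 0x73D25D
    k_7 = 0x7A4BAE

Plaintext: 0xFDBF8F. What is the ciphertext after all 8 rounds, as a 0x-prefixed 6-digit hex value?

0xEE845A

s_0 = plaintext = 0xFDBF8F
s_1 = Round(s_0, k_0) = 0xF8F8F3
s_2 = Round(s_1, k_1) = 0x8F3B43
s_3 = Round(s_2, k_2) = 0xB436A5
s_4 = Round(s_3, k_3) = 0x6A5929
s_5 = Round(s_4, k_4) = 0x929669
s_6 = Round(s_5, k_5) = 0x669432
s_7 = Round(s_6, k_6) = 0x432EE8
s_8 = Round(s_7, k_7) = 0xEE845A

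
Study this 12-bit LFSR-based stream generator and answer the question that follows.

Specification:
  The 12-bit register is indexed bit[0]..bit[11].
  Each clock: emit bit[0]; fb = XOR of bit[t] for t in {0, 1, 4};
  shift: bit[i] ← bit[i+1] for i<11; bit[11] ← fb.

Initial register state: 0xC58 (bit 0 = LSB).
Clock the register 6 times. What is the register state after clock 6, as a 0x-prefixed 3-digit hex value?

0xC71

reg_0 = 0xC58
clock 1: out=0, reg = 0xE2C
clock 2: out=0, reg = 0x716
clock 3: out=0, reg = 0x38B
clock 4: out=1, reg = 0x1C5
clock 5: out=1, reg = 0x8E2
clock 6: out=0, reg = 0xC71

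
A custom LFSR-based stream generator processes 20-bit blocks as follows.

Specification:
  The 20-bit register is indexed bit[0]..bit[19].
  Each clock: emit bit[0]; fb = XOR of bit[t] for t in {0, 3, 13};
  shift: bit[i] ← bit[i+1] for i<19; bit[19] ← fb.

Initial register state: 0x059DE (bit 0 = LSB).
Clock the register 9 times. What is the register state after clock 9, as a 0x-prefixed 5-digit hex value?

reg_0 = 0x059DE
clock 1: out=0, reg = 0x82CEF
clock 2: out=1, reg = 0xC1677
clock 3: out=1, reg = 0xE0B3B
clock 4: out=1, reg = 0x7059D
clock 5: out=1, reg = 0x382CE
clock 6: out=0, reg = 0x9C167
clock 7: out=1, reg = 0xCE0B3
clock 8: out=1, reg = 0x67059
clock 9: out=1, reg = 0xB382C

0xB382C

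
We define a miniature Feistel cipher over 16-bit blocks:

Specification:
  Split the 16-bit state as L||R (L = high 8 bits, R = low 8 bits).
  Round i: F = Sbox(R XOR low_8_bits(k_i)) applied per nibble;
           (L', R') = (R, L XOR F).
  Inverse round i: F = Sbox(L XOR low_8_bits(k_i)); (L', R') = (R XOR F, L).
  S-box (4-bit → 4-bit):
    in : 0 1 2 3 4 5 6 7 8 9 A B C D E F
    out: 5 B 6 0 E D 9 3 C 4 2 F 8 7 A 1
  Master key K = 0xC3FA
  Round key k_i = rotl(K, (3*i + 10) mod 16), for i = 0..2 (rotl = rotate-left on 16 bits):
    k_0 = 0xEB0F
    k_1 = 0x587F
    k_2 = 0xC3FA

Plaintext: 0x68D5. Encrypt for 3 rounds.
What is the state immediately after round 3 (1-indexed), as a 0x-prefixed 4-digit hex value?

0x48EC

s_0 = plaintext = 0x68D5
s_1 = Round(s_0, k_0) = 0xD51A
s_2 = Round(s_1, k_1) = 0x1A48
s_3 = Round(s_2, k_2) = 0x48EC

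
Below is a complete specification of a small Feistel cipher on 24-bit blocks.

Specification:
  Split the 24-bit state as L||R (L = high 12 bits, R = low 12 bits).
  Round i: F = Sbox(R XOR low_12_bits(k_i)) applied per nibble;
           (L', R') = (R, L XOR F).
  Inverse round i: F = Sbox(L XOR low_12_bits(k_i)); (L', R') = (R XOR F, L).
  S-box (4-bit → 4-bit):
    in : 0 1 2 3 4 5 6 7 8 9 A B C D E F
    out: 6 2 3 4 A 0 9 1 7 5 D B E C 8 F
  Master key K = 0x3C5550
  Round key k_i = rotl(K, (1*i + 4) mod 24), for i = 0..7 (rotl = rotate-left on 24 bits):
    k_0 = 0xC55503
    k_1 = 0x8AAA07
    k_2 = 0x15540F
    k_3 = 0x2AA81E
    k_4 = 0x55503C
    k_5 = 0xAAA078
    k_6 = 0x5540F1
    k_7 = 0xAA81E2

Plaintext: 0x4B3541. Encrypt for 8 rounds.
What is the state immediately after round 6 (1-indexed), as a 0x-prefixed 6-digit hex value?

s_0 = plaintext = 0x4B3541
s_1 = Round(s_0, k_0) = 0x541210
s_2 = Round(s_1, k_1) = 0x210260
s_3 = Round(s_2, k_2) = 0x260B8F
s_4 = Round(s_3, k_3) = 0xB8F632
s_5 = Round(s_4, k_4) = 0x6322E7
s_6 = Round(s_5, k_5) = 0x2E756D
s_7 = Round(s_6, k_6) = 0x56D2B9
s_8 = Round(s_7, k_7) = 0x2B9166

0x2E756D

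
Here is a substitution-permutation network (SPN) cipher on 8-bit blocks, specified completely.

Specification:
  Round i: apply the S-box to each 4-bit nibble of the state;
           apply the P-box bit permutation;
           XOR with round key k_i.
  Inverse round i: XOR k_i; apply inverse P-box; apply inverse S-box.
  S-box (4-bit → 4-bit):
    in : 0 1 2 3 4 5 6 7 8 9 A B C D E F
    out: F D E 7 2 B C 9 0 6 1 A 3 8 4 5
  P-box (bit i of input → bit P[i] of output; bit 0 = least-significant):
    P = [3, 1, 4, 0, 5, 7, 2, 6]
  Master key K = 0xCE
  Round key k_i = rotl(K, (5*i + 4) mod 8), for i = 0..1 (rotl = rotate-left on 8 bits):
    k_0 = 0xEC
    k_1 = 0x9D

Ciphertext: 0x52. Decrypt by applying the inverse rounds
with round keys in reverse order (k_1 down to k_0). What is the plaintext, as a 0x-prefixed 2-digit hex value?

s_0 = ciphertext = 0x52
s_1 = InvRound(s_0, k_1) = 0x25
s_2 = InvRound(s_1, k_0) = 0xB7

0xB7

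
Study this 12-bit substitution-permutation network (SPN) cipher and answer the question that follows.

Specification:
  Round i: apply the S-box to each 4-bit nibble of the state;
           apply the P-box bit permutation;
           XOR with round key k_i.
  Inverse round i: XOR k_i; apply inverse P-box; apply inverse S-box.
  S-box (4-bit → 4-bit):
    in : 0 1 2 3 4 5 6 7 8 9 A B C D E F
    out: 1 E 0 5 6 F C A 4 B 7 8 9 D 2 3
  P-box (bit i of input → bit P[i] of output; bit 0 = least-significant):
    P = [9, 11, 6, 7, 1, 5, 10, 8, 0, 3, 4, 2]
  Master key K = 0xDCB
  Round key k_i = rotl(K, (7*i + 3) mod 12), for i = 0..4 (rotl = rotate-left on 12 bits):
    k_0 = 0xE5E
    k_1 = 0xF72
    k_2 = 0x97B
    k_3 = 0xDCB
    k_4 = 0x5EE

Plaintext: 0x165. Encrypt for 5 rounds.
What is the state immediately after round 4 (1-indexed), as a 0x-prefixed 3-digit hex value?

s_0 = plaintext = 0x165
s_1 = Round(s_0, k_0) = 0x182
s_2 = Round(s_1, k_1) = 0xB6E
s_3 = Round(s_2, k_2) = 0x47F
s_4 = Round(s_3, k_3) = 0x6F3
s_5 = Round(s_4, k_4) = 0x798

0x6F3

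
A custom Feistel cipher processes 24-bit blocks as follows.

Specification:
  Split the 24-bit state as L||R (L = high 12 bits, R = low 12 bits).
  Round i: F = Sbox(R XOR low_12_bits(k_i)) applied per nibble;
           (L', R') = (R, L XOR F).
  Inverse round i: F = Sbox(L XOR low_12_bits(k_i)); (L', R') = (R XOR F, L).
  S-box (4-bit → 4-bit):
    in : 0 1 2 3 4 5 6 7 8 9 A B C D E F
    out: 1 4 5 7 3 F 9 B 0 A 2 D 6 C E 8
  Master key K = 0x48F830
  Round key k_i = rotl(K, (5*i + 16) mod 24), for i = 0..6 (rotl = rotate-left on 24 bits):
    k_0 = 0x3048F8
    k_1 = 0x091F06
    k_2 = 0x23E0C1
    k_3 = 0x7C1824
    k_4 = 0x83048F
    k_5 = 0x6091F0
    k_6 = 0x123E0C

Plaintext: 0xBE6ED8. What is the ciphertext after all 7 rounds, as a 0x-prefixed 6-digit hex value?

s_0 = plaintext = 0xBE6ED8
s_1 = Round(s_0, k_0) = 0xED82B7
s_2 = Round(s_1, k_1) = 0x2B720C
s_3 = Round(s_2, k_2) = 0x20C7DB
s_4 = Round(s_3, k_3) = 0x7DBA84
s_5 = Round(s_4, k_4) = 0xA849C6
s_6 = Round(s_5, k_5) = 0x9C6AFD
s_7 = Round(s_6, k_6) = 0xAFDA42

0xAFDA42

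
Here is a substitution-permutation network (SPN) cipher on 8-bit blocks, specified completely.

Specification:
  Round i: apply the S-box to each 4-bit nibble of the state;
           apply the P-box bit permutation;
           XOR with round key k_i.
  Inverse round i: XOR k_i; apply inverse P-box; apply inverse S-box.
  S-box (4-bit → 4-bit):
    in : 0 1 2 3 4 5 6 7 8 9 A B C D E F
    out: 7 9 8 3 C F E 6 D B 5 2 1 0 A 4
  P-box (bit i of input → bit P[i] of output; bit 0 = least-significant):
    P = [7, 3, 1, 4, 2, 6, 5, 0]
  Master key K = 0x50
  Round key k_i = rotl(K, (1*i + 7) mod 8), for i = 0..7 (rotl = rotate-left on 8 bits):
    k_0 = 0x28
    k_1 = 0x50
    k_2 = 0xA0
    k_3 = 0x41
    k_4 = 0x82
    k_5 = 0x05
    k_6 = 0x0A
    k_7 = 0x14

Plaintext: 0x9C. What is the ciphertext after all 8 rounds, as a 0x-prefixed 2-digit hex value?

s_0 = plaintext = 0x9C
s_1 = Round(s_0, k_0) = 0xED
s_2 = Round(s_1, k_1) = 0x11
s_3 = Round(s_2, k_2) = 0x35
s_4 = Round(s_3, k_3) = 0x9F
s_5 = Round(s_4, k_4) = 0xC5
s_6 = Round(s_5, k_5) = 0x9B
s_7 = Round(s_6, k_6) = 0x47
s_8 = Round(s_7, k_7) = 0x3F

0x3F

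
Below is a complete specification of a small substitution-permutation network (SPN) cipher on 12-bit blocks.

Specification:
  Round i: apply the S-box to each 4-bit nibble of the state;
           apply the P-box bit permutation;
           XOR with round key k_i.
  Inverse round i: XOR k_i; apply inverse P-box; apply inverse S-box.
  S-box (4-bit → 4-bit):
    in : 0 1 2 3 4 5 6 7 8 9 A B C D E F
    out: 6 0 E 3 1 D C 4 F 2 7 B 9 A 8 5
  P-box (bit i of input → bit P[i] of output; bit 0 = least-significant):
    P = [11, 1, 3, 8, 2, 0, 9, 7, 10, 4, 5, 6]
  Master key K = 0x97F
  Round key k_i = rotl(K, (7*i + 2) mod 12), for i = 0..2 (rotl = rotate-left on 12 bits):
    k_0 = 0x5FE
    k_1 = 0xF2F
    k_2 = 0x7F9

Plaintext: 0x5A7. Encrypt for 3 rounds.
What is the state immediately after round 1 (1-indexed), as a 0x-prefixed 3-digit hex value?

0x393

s_0 = plaintext = 0x5A7
s_1 = Round(s_0, k_0) = 0x393
s_2 = Round(s_1, k_1) = 0x33C
s_3 = Round(s_2, k_2) = 0xAEC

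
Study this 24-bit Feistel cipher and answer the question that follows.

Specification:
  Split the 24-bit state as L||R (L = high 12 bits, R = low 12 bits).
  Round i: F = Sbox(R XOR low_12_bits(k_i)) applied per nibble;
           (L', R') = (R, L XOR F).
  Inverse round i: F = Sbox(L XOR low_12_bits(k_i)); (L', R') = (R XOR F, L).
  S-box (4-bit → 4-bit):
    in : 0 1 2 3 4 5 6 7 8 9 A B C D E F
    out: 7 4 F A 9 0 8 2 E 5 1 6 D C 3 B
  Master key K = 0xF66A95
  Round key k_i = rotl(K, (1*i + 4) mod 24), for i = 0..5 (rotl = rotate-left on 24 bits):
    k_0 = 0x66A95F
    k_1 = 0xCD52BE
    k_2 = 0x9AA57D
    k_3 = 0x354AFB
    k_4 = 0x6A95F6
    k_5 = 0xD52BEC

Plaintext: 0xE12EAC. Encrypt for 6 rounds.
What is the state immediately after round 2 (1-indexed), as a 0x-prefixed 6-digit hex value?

0xCA8DE4

s_0 = plaintext = 0xE12EAC
s_1 = Round(s_0, k_0) = 0xEACCA8
s_2 = Round(s_1, k_1) = 0xCA8DE4
s_3 = Round(s_2, k_2) = 0xDE42FD
s_4 = Round(s_3, k_3) = 0x2FD39C
s_5 = Round(s_4, k_4) = 0x39CA7C
s_6 = Round(s_5, k_5) = 0xA7C7CB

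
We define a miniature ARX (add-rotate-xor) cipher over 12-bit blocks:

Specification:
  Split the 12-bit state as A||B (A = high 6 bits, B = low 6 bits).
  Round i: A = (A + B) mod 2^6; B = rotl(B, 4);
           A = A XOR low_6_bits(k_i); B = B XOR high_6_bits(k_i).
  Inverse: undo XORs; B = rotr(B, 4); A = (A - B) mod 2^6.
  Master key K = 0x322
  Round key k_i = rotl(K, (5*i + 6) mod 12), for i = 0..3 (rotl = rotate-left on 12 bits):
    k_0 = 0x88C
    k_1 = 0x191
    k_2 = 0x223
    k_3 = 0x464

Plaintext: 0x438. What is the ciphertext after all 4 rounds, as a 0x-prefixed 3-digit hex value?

s_0 = plaintext = 0x438
s_1 = Round(s_0, k_0) = 0x12C
s_2 = Round(s_1, k_1) = 0x84D
s_3 = Round(s_2, k_2) = 0x35B
s_4 = Round(s_3, k_3) = 0x327

0x327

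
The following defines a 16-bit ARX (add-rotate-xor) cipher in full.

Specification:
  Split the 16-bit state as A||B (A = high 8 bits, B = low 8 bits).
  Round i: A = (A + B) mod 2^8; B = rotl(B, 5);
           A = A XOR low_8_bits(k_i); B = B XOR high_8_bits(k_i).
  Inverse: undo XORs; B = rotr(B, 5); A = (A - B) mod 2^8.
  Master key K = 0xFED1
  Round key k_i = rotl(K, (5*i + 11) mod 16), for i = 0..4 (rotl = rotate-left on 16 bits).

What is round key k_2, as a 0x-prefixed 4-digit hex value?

K = 0xFED1
k_0 = rotl(K, (5*0+11) mod 16) = rotl(K, 11) = 0x8FF6
k_1 = rotl(K, (5*1+11) mod 16) = rotl(K, 0) = 0xFED1
k_2 = rotl(K, (5*2+11) mod 16) = rotl(K, 5) = 0xDA3F

0xDA3F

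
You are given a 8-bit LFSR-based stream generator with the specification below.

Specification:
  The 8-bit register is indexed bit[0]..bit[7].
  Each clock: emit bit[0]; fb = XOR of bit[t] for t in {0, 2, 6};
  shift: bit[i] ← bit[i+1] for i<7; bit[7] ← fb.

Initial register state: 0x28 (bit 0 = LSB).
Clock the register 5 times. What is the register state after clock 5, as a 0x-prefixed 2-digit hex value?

reg_0 = 0x28
clock 1: out=0, reg = 0x14
clock 2: out=0, reg = 0x8A
clock 3: out=0, reg = 0x45
clock 4: out=1, reg = 0xA2
clock 5: out=0, reg = 0x51

0x51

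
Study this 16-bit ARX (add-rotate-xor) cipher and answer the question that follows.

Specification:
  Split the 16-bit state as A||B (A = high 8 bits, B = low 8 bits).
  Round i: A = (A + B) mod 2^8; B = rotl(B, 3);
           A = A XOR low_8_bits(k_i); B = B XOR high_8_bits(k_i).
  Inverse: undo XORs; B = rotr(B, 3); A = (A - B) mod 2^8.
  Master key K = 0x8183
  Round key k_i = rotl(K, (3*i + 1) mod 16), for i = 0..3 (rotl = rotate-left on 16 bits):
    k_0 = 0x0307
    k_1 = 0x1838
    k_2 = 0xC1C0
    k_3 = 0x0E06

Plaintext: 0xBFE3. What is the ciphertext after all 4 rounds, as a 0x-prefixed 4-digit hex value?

0x313E

s_0 = plaintext = 0xBFE3
s_1 = Round(s_0, k_0) = 0xA51C
s_2 = Round(s_1, k_1) = 0xF9F8
s_3 = Round(s_2, k_2) = 0x3106
s_4 = Round(s_3, k_3) = 0x313E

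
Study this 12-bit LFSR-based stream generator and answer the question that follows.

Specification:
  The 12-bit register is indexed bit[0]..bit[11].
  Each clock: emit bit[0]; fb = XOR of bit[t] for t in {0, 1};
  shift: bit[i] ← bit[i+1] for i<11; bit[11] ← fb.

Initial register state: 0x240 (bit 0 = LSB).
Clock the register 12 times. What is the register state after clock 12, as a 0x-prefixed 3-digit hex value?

0x360

reg_0 = 0x240
clock 1: out=0, reg = 0x120
clock 2: out=0, reg = 0x090
clock 3: out=0, reg = 0x048
clock 4: out=0, reg = 0x024
clock 5: out=0, reg = 0x012
clock 6: out=0, reg = 0x809
clock 7: out=1, reg = 0xC04
clock 8: out=0, reg = 0x602
clock 9: out=0, reg = 0xB01
clock 10: out=1, reg = 0xD80
clock 11: out=0, reg = 0x6C0
clock 12: out=0, reg = 0x360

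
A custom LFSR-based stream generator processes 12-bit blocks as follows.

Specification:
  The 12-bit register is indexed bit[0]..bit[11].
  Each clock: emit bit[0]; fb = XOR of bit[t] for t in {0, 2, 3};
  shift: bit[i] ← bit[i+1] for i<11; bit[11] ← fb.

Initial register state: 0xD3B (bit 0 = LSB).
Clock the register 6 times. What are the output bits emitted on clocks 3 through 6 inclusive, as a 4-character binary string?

0111

reg_0 = 0xD3B
clock 1: out=1, reg = 0x69D
clock 2: out=1, reg = 0xB4E
clock 3: out=0, reg = 0x5A7
clock 4: out=1, reg = 0x2D3
clock 5: out=1, reg = 0x969
clock 6: out=1, reg = 0x4B4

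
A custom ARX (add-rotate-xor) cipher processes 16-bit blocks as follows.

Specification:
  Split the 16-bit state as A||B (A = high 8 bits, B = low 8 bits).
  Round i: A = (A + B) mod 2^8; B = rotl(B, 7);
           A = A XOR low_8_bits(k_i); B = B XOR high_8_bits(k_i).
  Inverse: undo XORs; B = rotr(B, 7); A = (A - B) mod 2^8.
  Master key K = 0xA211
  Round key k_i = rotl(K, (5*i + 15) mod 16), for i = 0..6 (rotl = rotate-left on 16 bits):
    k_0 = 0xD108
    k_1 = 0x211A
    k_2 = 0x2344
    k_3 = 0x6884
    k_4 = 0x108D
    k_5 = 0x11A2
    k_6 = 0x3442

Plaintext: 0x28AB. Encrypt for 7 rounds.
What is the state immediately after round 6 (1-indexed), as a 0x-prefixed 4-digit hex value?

0xAC55

s_0 = plaintext = 0x28AB
s_1 = Round(s_0, k_0) = 0xDB04
s_2 = Round(s_1, k_1) = 0xC523
s_3 = Round(s_2, k_2) = 0xACB2
s_4 = Round(s_3, k_3) = 0xDA31
s_5 = Round(s_4, k_4) = 0x8688
s_6 = Round(s_5, k_5) = 0xAC55
s_7 = Round(s_6, k_6) = 0x439E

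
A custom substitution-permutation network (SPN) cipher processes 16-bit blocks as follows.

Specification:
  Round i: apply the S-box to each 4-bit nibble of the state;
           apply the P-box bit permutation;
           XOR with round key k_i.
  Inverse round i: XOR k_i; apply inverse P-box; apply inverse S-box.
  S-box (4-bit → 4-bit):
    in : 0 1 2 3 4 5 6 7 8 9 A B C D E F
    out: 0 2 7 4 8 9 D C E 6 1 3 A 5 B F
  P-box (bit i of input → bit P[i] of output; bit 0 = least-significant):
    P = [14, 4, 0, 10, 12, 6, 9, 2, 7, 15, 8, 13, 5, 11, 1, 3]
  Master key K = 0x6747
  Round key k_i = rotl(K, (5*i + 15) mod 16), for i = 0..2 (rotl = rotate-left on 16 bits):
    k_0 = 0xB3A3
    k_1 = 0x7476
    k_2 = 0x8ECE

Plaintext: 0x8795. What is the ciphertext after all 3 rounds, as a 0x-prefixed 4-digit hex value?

0xA6D6

s_0 = plaintext = 0x8795
s_1 = Round(s_0, k_0) = 0xDCE9
s_2 = Round(s_1, k_1) = 0xC401
s_3 = Round(s_2, k_2) = 0xA6D6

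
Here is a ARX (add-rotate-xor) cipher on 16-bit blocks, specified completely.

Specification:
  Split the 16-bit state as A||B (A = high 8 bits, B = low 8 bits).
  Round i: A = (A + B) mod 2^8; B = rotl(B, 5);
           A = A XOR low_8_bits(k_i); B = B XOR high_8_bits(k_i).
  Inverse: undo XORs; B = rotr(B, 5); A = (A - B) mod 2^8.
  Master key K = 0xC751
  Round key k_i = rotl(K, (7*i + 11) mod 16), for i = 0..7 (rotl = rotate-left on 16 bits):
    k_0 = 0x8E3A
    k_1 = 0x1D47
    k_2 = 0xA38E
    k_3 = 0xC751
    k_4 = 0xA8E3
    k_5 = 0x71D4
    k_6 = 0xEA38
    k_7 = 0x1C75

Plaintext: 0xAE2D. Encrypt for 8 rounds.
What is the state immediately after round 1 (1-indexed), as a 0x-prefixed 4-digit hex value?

0xE12B

s_0 = plaintext = 0xAE2D
s_1 = Round(s_0, k_0) = 0xE12B
s_2 = Round(s_1, k_1) = 0x4B78
s_3 = Round(s_2, k_2) = 0x4DAC
s_4 = Round(s_3, k_3) = 0xA852
s_5 = Round(s_4, k_4) = 0x19E2
s_6 = Round(s_5, k_5) = 0x2F2D
s_7 = Round(s_6, k_6) = 0x644F
s_8 = Round(s_7, k_7) = 0xC6F5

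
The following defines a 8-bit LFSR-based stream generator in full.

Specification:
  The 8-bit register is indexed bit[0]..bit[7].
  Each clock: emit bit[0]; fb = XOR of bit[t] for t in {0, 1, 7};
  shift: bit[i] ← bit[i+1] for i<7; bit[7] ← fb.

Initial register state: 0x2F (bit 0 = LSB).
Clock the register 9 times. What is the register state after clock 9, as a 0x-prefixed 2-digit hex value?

reg_0 = 0x2F
clock 1: out=1, reg = 0x17
clock 2: out=1, reg = 0x0B
clock 3: out=1, reg = 0x05
clock 4: out=1, reg = 0x82
clock 5: out=0, reg = 0x41
clock 6: out=1, reg = 0xA0
clock 7: out=0, reg = 0xD0
clock 8: out=0, reg = 0xE8
clock 9: out=0, reg = 0xF4

0xF4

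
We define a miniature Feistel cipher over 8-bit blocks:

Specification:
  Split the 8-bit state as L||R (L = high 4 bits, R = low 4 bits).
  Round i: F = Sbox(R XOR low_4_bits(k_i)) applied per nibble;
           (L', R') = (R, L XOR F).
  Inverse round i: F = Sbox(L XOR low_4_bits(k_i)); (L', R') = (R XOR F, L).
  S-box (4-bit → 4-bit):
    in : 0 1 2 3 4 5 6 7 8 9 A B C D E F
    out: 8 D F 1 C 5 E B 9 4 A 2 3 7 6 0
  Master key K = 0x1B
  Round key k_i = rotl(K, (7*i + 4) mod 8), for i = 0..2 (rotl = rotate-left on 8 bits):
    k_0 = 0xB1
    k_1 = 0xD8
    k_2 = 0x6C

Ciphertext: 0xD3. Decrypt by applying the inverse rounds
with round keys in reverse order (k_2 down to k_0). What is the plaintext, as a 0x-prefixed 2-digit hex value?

s_0 = ciphertext = 0xD3
s_1 = InvRound(s_0, k_2) = 0xED
s_2 = InvRound(s_1, k_1) = 0x3E
s_3 = InvRound(s_2, k_0) = 0x13

0x13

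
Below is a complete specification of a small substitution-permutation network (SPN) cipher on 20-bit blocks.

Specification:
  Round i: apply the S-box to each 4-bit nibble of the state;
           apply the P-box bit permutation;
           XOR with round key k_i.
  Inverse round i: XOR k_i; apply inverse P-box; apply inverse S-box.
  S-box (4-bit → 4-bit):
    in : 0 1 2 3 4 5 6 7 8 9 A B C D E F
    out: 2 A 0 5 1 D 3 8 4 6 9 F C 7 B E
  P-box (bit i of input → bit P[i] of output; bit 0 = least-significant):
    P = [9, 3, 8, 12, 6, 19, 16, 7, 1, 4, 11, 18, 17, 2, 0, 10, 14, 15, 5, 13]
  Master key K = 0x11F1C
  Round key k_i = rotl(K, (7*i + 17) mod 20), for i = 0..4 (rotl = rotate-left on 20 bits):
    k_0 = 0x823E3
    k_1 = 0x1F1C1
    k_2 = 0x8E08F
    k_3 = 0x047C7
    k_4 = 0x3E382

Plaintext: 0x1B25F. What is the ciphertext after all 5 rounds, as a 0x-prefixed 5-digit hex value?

0x21E05

s_0 = plaintext = 0x1B25F
s_1 = Round(s_0, k_0) = 0xB962E
s_2 = Round(s_1, k_1) = 0x103FE
s_3 = Round(s_2, k_2) = 0x15A01
s_4 = Round(s_3, k_3) = 0xEF3CC
s_5 = Round(s_4, k_4) = 0x21E05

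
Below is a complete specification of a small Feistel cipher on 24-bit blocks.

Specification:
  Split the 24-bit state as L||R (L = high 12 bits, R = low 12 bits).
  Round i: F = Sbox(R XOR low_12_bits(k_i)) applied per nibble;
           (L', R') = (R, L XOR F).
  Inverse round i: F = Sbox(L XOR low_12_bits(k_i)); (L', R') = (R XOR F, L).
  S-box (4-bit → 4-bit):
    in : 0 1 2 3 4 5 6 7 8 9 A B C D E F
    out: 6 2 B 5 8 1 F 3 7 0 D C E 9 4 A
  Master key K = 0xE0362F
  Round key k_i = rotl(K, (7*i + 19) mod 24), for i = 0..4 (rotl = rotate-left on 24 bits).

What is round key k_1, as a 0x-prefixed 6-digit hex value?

K = 0xE0362F
k_0 = rotl(K, (7*0+19) mod 24) = rotl(K, 19) = 0x7F01B1
k_1 = rotl(K, (7*1+19) mod 24) = rotl(K, 2) = 0x80D8BF

0x80D8BF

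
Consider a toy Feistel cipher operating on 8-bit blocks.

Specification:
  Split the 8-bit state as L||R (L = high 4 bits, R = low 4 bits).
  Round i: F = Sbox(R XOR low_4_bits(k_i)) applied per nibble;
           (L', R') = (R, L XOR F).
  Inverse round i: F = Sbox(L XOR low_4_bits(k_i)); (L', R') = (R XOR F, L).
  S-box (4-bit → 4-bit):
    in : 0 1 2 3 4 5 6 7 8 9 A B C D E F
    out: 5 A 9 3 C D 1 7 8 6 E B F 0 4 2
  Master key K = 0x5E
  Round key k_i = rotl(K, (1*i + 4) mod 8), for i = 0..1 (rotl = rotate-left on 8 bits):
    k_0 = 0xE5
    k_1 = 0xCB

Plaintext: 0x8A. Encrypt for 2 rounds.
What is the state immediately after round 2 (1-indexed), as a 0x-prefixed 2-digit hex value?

s_0 = plaintext = 0x8A
s_1 = Round(s_0, k_0) = 0xAA
s_2 = Round(s_1, k_1) = 0xA0

0xA0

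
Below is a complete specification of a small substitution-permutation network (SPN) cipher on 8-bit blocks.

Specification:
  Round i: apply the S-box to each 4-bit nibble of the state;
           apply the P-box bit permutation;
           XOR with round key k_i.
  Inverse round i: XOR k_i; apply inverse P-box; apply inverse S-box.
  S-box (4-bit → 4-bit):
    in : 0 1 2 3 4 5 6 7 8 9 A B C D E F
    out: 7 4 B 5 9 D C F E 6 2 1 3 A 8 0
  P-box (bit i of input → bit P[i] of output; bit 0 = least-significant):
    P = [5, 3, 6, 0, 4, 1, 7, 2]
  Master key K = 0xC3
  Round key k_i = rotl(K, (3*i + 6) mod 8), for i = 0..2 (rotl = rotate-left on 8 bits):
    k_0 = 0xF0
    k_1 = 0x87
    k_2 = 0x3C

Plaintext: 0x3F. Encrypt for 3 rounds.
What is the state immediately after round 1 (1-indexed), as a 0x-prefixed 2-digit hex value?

s_0 = plaintext = 0x3F
s_1 = Round(s_0, k_0) = 0x60
s_2 = Round(s_1, k_1) = 0x6B
s_3 = Round(s_2, k_2) = 0x98

0x60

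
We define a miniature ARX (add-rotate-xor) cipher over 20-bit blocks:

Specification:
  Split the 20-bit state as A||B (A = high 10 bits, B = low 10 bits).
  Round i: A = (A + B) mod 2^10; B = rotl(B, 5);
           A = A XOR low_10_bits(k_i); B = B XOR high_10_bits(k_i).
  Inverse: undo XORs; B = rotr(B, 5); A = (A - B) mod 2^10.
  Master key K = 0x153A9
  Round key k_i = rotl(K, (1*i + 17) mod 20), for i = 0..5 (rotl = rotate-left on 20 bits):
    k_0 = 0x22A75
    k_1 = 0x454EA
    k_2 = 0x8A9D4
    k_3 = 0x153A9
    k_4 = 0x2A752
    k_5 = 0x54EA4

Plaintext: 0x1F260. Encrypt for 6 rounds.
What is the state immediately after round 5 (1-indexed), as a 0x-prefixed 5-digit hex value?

s_0 = plaintext = 0x1F260
s_1 = Round(s_0, k_0) = 0x2A499
s_2 = Round(s_1, k_1) = 0x6A231
s_3 = Round(s_2, k_2) = 0x8341B
s_4 = Round(s_3, k_3) = 0x60734
s_5 = Round(s_4, k_4) = 0xF9E30
s_6 = Round(s_5, k_5) = 0x2CF42

0xF9E30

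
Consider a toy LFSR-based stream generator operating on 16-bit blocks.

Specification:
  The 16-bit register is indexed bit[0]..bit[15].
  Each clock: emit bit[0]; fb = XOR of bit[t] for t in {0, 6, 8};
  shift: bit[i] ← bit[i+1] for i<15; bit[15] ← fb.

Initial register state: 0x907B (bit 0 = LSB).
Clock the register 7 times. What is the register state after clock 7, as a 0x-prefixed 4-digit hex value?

reg_0 = 0x907B
clock 1: out=1, reg = 0x483D
clock 2: out=1, reg = 0xA41E
clock 3: out=0, reg = 0x520F
clock 4: out=1, reg = 0xA907
clock 5: out=1, reg = 0x5483
clock 6: out=1, reg = 0xAA41
clock 7: out=1, reg = 0x5520

0x5520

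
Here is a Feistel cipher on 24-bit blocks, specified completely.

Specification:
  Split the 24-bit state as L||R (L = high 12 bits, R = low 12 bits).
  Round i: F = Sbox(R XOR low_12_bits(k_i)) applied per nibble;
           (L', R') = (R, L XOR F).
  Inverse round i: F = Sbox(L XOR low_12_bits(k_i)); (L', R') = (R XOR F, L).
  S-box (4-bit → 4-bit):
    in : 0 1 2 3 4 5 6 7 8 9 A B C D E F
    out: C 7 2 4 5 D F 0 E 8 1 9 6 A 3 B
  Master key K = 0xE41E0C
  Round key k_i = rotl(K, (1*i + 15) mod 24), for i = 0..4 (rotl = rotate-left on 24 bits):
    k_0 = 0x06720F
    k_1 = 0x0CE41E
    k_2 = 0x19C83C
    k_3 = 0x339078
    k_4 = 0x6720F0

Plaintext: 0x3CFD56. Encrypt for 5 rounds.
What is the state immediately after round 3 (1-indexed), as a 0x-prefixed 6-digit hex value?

0xB9EC05

s_0 = plaintext = 0x3CFD56
s_1 = Round(s_0, k_0) = 0xD56817
s_2 = Round(s_1, k_1) = 0x817B9E
s_3 = Round(s_2, k_2) = 0xB9EC05
s_4 = Round(s_3, k_3) = 0xC05D94
s_5 = Round(s_4, k_4) = 0xD946F0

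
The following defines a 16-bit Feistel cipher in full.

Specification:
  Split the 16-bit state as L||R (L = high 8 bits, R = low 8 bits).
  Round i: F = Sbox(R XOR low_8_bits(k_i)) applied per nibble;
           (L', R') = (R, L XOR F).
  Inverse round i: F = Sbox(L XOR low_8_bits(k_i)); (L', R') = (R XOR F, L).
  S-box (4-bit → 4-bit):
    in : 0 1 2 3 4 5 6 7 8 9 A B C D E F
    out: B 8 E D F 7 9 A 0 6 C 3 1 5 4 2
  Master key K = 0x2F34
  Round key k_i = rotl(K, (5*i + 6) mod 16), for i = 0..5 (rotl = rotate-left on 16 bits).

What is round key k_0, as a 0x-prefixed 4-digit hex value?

K = 0x2F34
k_0 = rotl(K, (5*0+6) mod 16) = rotl(K, 6) = 0xCD0B

0xCD0B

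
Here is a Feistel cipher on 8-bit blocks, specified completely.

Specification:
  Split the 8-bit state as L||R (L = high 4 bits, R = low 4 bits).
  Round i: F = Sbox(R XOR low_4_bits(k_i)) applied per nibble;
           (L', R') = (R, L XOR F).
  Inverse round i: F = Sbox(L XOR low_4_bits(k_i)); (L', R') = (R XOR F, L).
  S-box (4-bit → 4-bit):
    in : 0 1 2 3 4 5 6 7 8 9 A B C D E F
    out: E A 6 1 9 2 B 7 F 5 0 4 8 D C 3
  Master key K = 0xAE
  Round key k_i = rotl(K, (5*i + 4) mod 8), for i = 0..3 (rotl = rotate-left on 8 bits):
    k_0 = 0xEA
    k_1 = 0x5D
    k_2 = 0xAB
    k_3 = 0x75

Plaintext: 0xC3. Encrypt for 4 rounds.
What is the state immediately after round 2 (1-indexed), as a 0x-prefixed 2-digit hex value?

s_0 = plaintext = 0xC3
s_1 = Round(s_0, k_0) = 0x39
s_2 = Round(s_1, k_1) = 0x9A
s_3 = Round(s_2, k_2) = 0xA3
s_4 = Round(s_3, k_3) = 0x31

0x9A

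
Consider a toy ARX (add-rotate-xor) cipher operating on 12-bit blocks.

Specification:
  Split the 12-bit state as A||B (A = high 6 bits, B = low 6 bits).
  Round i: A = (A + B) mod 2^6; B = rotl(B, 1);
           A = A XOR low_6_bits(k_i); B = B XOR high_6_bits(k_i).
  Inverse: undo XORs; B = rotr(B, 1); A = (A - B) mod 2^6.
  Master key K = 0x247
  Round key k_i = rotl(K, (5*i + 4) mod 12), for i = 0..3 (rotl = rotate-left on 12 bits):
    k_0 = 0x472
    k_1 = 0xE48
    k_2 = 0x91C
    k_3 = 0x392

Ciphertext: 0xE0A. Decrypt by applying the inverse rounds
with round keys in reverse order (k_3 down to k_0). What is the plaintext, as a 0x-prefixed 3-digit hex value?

0x902

s_0 = ciphertext = 0xE0A
s_1 = InvRound(s_0, k_3) = 0xA02
s_2 = InvRound(s_1, k_2) = 0x853
s_3 = InvRound(s_2, k_1) = 0x515
s_4 = InvRound(s_3, k_0) = 0x902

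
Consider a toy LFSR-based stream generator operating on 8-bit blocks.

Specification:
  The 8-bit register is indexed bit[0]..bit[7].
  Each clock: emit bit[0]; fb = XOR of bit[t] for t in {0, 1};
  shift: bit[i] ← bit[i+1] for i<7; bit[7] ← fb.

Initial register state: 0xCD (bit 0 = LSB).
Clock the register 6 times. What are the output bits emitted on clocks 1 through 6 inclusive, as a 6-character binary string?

101100

reg_0 = 0xCD
clock 1: out=1, reg = 0xE6
clock 2: out=0, reg = 0xF3
clock 3: out=1, reg = 0x79
clock 4: out=1, reg = 0xBC
clock 5: out=0, reg = 0x5E
clock 6: out=0, reg = 0xAF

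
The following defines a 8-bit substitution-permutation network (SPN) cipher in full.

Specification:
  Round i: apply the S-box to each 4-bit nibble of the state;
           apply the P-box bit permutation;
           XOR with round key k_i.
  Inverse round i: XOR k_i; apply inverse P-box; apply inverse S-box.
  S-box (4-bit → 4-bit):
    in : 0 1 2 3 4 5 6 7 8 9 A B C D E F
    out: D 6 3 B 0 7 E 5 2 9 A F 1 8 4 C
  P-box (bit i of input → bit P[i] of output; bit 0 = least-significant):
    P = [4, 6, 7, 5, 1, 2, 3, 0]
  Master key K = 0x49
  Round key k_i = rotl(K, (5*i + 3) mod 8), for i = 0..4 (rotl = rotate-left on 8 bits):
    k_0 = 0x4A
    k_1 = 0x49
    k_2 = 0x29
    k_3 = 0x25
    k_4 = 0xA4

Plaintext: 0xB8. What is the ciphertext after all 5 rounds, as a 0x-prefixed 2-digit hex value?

0x04

s_0 = plaintext = 0xB8
s_1 = Round(s_0, k_0) = 0x05
s_2 = Round(s_1, k_1) = 0x92
s_3 = Round(s_2, k_2) = 0x7A
s_4 = Round(s_3, k_3) = 0x4F
s_5 = Round(s_4, k_4) = 0x04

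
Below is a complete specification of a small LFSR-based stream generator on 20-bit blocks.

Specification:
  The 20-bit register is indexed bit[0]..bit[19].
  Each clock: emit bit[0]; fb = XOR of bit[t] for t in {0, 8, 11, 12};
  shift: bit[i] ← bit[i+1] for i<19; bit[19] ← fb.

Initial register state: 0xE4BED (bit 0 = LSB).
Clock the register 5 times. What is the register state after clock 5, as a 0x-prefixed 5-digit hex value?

0x5F25F

reg_0 = 0xE4BED
clock 1: out=1, reg = 0xF25F6
clock 2: out=0, reg = 0xF92FB
clock 3: out=1, reg = 0x7C97D
clock 4: out=1, reg = 0xBE4BE
clock 5: out=0, reg = 0x5F25F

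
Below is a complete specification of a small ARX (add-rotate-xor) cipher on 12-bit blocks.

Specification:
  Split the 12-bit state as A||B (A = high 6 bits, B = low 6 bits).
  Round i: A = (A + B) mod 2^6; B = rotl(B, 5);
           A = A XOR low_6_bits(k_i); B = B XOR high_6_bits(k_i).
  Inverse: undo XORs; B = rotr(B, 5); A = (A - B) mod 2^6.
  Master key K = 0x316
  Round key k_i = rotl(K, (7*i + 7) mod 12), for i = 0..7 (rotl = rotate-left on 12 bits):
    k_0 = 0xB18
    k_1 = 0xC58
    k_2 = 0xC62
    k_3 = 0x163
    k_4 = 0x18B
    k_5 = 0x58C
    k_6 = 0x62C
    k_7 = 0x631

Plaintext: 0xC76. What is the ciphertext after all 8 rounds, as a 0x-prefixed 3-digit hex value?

s_0 = plaintext = 0xC76
s_1 = Round(s_0, k_0) = 0xFF7
s_2 = Round(s_1, k_1) = 0xB8A
s_3 = Round(s_2, k_2) = 0x6B4
s_4 = Round(s_3, k_3) = 0xB5F
s_5 = Round(s_4, k_4) = 0x1E9
s_6 = Round(s_5, k_5) = 0xF22
s_7 = Round(s_6, k_6) = 0xC89
s_8 = Round(s_7, k_7) = 0x2BC

0x2BC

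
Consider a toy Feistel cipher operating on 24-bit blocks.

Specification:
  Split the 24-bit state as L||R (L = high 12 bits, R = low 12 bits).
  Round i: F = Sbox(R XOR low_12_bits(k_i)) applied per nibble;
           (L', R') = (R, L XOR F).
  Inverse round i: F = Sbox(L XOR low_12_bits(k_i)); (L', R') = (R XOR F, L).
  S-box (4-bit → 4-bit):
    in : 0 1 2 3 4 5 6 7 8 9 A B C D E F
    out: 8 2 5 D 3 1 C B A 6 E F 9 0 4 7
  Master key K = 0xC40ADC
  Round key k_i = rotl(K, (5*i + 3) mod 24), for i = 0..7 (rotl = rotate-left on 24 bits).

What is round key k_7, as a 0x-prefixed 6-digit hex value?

K = 0xC40ADC
k_0 = rotl(K, (5*0+3) mod 24) = rotl(K, 3) = 0x2056E6
k_1 = rotl(K, (5*1+3) mod 24) = rotl(K, 8) = 0x0ADCC4
k_2 = rotl(K, (5*2+3) mod 24) = rotl(K, 13) = 0x5B9881
k_3 = rotl(K, (5*3+3) mod 24) = rotl(K, 18) = 0x73102B
k_4 = rotl(K, (5*4+3) mod 24) = rotl(K, 23) = 0x62056E
k_5 = rotl(K, (5*5+3) mod 24) = rotl(K, 4) = 0x40ADCC
k_6 = rotl(K, (5*6+3) mod 24) = rotl(K, 9) = 0x15B988
k_7 = rotl(K, (5*7+3) mod 24) = rotl(K, 14) = 0xB73102

0xB73102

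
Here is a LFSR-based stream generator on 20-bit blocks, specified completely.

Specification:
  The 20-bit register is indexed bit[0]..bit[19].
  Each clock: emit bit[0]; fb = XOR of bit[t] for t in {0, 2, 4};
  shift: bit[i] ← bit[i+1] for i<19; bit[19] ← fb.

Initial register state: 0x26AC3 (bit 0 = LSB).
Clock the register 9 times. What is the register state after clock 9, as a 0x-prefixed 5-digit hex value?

reg_0 = 0x26AC3
clock 1: out=1, reg = 0x93561
clock 2: out=1, reg = 0xC9AB0
clock 3: out=0, reg = 0xE4D58
clock 4: out=0, reg = 0xF26AC
clock 5: out=0, reg = 0xF9356
clock 6: out=0, reg = 0x7C9AB
clock 7: out=1, reg = 0xBE4D5
clock 8: out=1, reg = 0xDF26A
clock 9: out=0, reg = 0x6F935

0x6F935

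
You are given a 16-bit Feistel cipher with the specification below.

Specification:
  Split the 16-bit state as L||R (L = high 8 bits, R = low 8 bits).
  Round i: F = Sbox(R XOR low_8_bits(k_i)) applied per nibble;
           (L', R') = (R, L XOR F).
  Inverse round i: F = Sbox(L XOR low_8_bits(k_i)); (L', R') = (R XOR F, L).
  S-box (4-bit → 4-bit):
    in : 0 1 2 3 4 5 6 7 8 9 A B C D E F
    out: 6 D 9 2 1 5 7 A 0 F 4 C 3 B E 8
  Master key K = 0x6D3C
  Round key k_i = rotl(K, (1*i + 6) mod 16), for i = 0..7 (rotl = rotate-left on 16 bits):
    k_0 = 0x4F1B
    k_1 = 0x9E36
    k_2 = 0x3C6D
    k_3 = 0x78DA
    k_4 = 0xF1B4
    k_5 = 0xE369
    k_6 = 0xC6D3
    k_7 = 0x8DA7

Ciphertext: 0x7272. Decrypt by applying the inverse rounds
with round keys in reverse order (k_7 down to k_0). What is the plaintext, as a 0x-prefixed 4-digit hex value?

s_0 = ciphertext = 0x7272
s_1 = InvRound(s_0, k_7) = 0xC772
s_2 = InvRound(s_1, k_6) = 0xA3C7
s_3 = InvRound(s_2, k_5) = 0xF3A3
s_4 = InvRound(s_3, k_4) = 0xB9F3
s_5 = InvRound(s_4, k_3) = 0x81B9
s_6 = InvRound(s_5, k_2) = 0x5A81
s_7 = InvRound(s_6, k_1) = 0xF25A
s_8 = InvRound(s_7, k_0) = 0xB5F2

0xB5F2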